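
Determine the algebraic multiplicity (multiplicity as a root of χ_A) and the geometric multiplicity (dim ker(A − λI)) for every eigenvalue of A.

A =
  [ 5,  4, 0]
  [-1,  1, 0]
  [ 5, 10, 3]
λ = 3: alg = 3, geom = 2

Step 1 — factor the characteristic polynomial to read off the algebraic multiplicities:
  χ_A(x) = (x - 3)^3

Step 2 — compute geometric multiplicities via the rank-nullity identity g(λ) = n − rank(A − λI):
  rank(A − (3)·I) = 1, so dim ker(A − (3)·I) = n − 1 = 2

Summary:
  λ = 3: algebraic multiplicity = 3, geometric multiplicity = 2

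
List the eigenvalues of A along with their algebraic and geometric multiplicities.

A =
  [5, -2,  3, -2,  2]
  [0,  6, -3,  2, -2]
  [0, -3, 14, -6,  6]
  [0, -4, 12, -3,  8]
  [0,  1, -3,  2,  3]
λ = 5: alg = 5, geom = 3

Step 1 — factor the characteristic polynomial to read off the algebraic multiplicities:
  χ_A(x) = (x - 5)^5

Step 2 — compute geometric multiplicities via the rank-nullity identity g(λ) = n − rank(A − λI):
  rank(A − (5)·I) = 2, so dim ker(A − (5)·I) = n − 2 = 3

Summary:
  λ = 5: algebraic multiplicity = 5, geometric multiplicity = 3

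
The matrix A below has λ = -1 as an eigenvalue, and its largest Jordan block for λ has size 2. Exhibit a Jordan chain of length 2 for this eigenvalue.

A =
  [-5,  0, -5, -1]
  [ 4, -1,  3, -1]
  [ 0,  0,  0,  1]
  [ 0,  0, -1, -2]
A Jordan chain for λ = -1 of length 2:
v_1 = (1, 1, -1, 1)ᵀ
v_2 = (1, 0, -1, 0)ᵀ

Let N = A − (-1)·I. We want v_2 with N^2 v_2 = 0 but N^1 v_2 ≠ 0; then v_{j-1} := N · v_j for j = 2, …, 2.

Pick v_2 = (1, 0, -1, 0)ᵀ.
Then v_1 = N · v_2 = (1, 1, -1, 1)ᵀ.

Sanity check: (A − (-1)·I) v_1 = (0, 0, 0, 0)ᵀ = 0. ✓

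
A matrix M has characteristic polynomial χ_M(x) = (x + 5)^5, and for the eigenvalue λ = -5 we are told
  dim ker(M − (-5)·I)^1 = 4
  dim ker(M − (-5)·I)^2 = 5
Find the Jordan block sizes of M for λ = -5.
Block sizes for λ = -5: [2, 1, 1, 1]

From the dimensions of kernels of powers, the number of Jordan blocks of size at least j is d_j − d_{j−1} where d_j = dim ker(N^j) (with d_0 = 0). Computing the differences gives [4, 1].
The number of blocks of size exactly k is (#blocks of size ≥ k) − (#blocks of size ≥ k + 1), so the partition is: 3 block(s) of size 1, 1 block(s) of size 2.
In nonincreasing order the block sizes are [2, 1, 1, 1].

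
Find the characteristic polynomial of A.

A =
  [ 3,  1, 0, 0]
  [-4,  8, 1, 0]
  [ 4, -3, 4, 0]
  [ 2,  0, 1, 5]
x^4 - 20*x^3 + 150*x^2 - 500*x + 625

Expanding det(x·I − A) (e.g. by cofactor expansion or by noting that A is similar to its Jordan form J, which has the same characteristic polynomial as A) gives
  χ_A(x) = x^4 - 20*x^3 + 150*x^2 - 500*x + 625
which factors as (x - 5)^4. The eigenvalues (with algebraic multiplicities) are λ = 5 with multiplicity 4.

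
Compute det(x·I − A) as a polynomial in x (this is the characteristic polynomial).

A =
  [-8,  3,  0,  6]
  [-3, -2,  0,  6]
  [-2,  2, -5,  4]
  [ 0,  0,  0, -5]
x^4 + 20*x^3 + 150*x^2 + 500*x + 625

Expanding det(x·I − A) (e.g. by cofactor expansion or by noting that A is similar to its Jordan form J, which has the same characteristic polynomial as A) gives
  χ_A(x) = x^4 + 20*x^3 + 150*x^2 + 500*x + 625
which factors as (x + 5)^4. The eigenvalues (with algebraic multiplicities) are λ = -5 with multiplicity 4.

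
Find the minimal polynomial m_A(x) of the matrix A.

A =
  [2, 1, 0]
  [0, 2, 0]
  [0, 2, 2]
x^2 - 4*x + 4

The characteristic polynomial is χ_A(x) = (x - 2)^3, so the eigenvalues are known. The minimal polynomial is
  m_A(x) = Π_λ (x − λ)^{k_λ}
where k_λ is the size of the *largest* Jordan block for λ (equivalently, the smallest k with (A − λI)^k v = 0 for every generalised eigenvector v of λ).

  λ = 2: largest Jordan block has size 2, contributing (x − 2)^2

So m_A(x) = (x - 2)^2 = x^2 - 4*x + 4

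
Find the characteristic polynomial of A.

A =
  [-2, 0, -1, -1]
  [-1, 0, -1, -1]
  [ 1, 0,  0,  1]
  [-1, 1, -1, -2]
x^4 + 4*x^3 + 6*x^2 + 4*x + 1

Expanding det(x·I − A) (e.g. by cofactor expansion or by noting that A is similar to its Jordan form J, which has the same characteristic polynomial as A) gives
  χ_A(x) = x^4 + 4*x^3 + 6*x^2 + 4*x + 1
which factors as (x + 1)^4. The eigenvalues (with algebraic multiplicities) are λ = -1 with multiplicity 4.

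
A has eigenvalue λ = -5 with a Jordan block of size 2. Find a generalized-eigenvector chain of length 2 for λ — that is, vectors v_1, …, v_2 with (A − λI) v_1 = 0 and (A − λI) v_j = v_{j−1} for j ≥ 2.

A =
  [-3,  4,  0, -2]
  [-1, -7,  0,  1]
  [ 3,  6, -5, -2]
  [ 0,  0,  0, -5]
A Jordan chain for λ = -5 of length 2:
v_1 = (2, -1, 3, 0)ᵀ
v_2 = (1, 0, 0, 0)ᵀ

Let N = A − (-5)·I. We want v_2 with N^2 v_2 = 0 but N^1 v_2 ≠ 0; then v_{j-1} := N · v_j for j = 2, …, 2.

Pick v_2 = (1, 0, 0, 0)ᵀ.
Then v_1 = N · v_2 = (2, -1, 3, 0)ᵀ.

Sanity check: (A − (-5)·I) v_1 = (0, 0, 0, 0)ᵀ = 0. ✓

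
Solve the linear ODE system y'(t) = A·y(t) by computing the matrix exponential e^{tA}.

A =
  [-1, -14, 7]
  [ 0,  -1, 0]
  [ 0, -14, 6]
e^{tA} =
  [exp(-t), -2*exp(6*t) + 2*exp(-t), exp(6*t) - exp(-t)]
  [0, exp(-t), 0]
  [0, -2*exp(6*t) + 2*exp(-t), exp(6*t)]

Strategy: write A = P · J · P⁻¹ where J is a Jordan canonical form, so e^{tA} = P · e^{tJ} · P⁻¹, and e^{tJ} can be computed block-by-block.

A has Jordan form
J =
  [-1,  0, 0]
  [ 0, -1, 0]
  [ 0,  0, 6]
(up to reordering of blocks).

Per-block formulas:
  For a 1×1 block at λ = -1: exp(t · [-1]) = [e^(-1t)].
  For a 1×1 block at λ = 6: exp(t · [6]) = [e^(6t)].

After assembling e^{tJ} and conjugating by P, we get:

e^{tA} =
  [exp(-t), -2*exp(6*t) + 2*exp(-t), exp(6*t) - exp(-t)]
  [0, exp(-t), 0]
  [0, -2*exp(6*t) + 2*exp(-t), exp(6*t)]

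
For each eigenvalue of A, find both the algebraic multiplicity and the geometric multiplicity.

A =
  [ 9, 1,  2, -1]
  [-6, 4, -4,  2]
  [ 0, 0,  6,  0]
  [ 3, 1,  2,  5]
λ = 6: alg = 4, geom = 3

Step 1 — factor the characteristic polynomial to read off the algebraic multiplicities:
  χ_A(x) = (x - 6)^4

Step 2 — compute geometric multiplicities via the rank-nullity identity g(λ) = n − rank(A − λI):
  rank(A − (6)·I) = 1, so dim ker(A − (6)·I) = n − 1 = 3

Summary:
  λ = 6: algebraic multiplicity = 4, geometric multiplicity = 3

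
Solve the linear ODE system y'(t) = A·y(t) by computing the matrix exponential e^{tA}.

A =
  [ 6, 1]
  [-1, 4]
e^{tA} =
  [t*exp(5*t) + exp(5*t), t*exp(5*t)]
  [-t*exp(5*t), -t*exp(5*t) + exp(5*t)]

Strategy: write A = P · J · P⁻¹ where J is a Jordan canonical form, so e^{tA} = P · e^{tJ} · P⁻¹, and e^{tJ} can be computed block-by-block.

A has Jordan form
J =
  [5, 1]
  [0, 5]
(up to reordering of blocks).

Per-block formulas:
  For a 2×2 Jordan block J_2(5): exp(t · J_2(5)) = e^(5t)·(I + t·N), where N is the 2×2 nilpotent shift.

After assembling e^{tJ} and conjugating by P, we get:

e^{tA} =
  [t*exp(5*t) + exp(5*t), t*exp(5*t)]
  [-t*exp(5*t), -t*exp(5*t) + exp(5*t)]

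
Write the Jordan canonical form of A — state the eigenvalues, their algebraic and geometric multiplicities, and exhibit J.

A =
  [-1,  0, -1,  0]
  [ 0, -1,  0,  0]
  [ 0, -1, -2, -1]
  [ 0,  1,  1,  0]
J_3(-1) ⊕ J_1(-1)

The characteristic polynomial is
  det(x·I − A) = x^4 + 4*x^3 + 6*x^2 + 4*x + 1 = (x + 1)^4

Eigenvalues and multiplicities (the geometric multiplicity of λ is n − rank(A − λI), which equals the number of Jordan blocks for λ):
  λ = -1: algebraic multiplicity = 4, geometric multiplicity = 2

Determining the block sizes for each eigenvalue:
  λ = -1: with am = 4 and gm = 2, the partition is not yet determined (e.g. several partitions of 4 into 2 parts exist). Let N = A − (-1)·I. Computing rank(N^1) = 2, rank(N^2) = 1, rank(N^3) = 0; the number of blocks of size ≥ j is rank(N^{j−1}) − rank(N^j), giving [2, 1, 1]. So we have 1 block(s) of size 3, 1 block(s) of size 1 → block sizes [3, 1]

Assembling the blocks gives a Jordan form
J =
  [-1,  1,  0,  0]
  [ 0, -1,  1,  0]
  [ 0,  0, -1,  0]
  [ 0,  0,  0, -1]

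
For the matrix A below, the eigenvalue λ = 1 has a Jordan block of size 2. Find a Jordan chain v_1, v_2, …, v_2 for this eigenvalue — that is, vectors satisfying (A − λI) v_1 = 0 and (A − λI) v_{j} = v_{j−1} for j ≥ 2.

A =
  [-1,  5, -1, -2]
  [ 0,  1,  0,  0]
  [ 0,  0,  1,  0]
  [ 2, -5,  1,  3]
A Jordan chain for λ = 1 of length 2:
v_1 = (-2, 0, 0, 2)ᵀ
v_2 = (1, 0, 0, 0)ᵀ

Let N = A − (1)·I. We want v_2 with N^2 v_2 = 0 but N^1 v_2 ≠ 0; then v_{j-1} := N · v_j for j = 2, …, 2.

Pick v_2 = (1, 0, 0, 0)ᵀ.
Then v_1 = N · v_2 = (-2, 0, 0, 2)ᵀ.

Sanity check: (A − (1)·I) v_1 = (0, 0, 0, 0)ᵀ = 0. ✓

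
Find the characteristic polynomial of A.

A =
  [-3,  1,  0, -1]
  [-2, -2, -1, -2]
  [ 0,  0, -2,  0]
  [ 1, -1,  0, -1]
x^4 + 8*x^3 + 24*x^2 + 32*x + 16

Expanding det(x·I − A) (e.g. by cofactor expansion or by noting that A is similar to its Jordan form J, which has the same characteristic polynomial as A) gives
  χ_A(x) = x^4 + 8*x^3 + 24*x^2 + 32*x + 16
which factors as (x + 2)^4. The eigenvalues (with algebraic multiplicities) are λ = -2 with multiplicity 4.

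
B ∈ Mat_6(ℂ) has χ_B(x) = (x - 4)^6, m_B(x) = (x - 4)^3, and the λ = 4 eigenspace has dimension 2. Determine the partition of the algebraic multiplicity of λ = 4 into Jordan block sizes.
Block sizes for λ = 4: [3, 3]

Step 1 — from the characteristic polynomial, algebraic multiplicity of λ = 4 is 6. From dim ker(B − (4)·I) = 2, there are exactly 2 Jordan blocks for λ = 4.
Step 2 — from the minimal polynomial, the factor (x − 4)^3 tells us the largest block for λ = 4 has size 3.
Step 3 — with total size 6, 2 blocks, and largest block 3, the block sizes (in nonincreasing order) are [3, 3].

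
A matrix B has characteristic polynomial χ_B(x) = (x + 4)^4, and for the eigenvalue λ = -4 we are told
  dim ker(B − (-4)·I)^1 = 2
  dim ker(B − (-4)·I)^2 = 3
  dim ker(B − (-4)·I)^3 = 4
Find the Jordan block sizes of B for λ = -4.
Block sizes for λ = -4: [3, 1]

From the dimensions of kernels of powers, the number of Jordan blocks of size at least j is d_j − d_{j−1} where d_j = dim ker(N^j) (with d_0 = 0). Computing the differences gives [2, 1, 1].
The number of blocks of size exactly k is (#blocks of size ≥ k) − (#blocks of size ≥ k + 1), so the partition is: 1 block(s) of size 1, 1 block(s) of size 3.
In nonincreasing order the block sizes are [3, 1].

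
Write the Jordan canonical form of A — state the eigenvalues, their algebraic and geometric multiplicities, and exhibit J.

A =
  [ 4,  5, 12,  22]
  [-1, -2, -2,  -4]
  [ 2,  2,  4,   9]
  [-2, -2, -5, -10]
J_2(-1) ⊕ J_2(-1)

The characteristic polynomial is
  det(x·I − A) = x^4 + 4*x^3 + 6*x^2 + 4*x + 1 = (x + 1)^4

Eigenvalues and multiplicities (the geometric multiplicity of λ is n − rank(A − λI), which equals the number of Jordan blocks for λ):
  λ = -1: algebraic multiplicity = 4, geometric multiplicity = 2

Determining the block sizes for each eigenvalue:
  λ = -1: with am = 4 and gm = 2, the partition is not yet determined (e.g. several partitions of 4 into 2 parts exist). Let N = A − (-1)·I. Computing rank(N^1) = 2, rank(N^2) = 0; the number of blocks of size ≥ j is rank(N^{j−1}) − rank(N^j), giving [2, 2]. So we have 2 block(s) of size 2 → block sizes [2, 2]

Assembling the blocks gives a Jordan form
J =
  [-1,  1,  0,  0]
  [ 0, -1,  0,  0]
  [ 0,  0, -1,  1]
  [ 0,  0,  0, -1]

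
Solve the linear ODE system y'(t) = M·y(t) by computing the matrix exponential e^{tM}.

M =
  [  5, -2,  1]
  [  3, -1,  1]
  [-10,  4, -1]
e^{tM} =
  [4*t*exp(t) + exp(t), -2*t*exp(t), t*exp(t)]
  [-2*t^2*exp(t) + 3*t*exp(t), t^2*exp(t) - 2*t*exp(t) + exp(t), -t^2*exp(t)/2 + t*exp(t)]
  [-4*t^2*exp(t) - 10*t*exp(t), 2*t^2*exp(t) + 4*t*exp(t), -t^2*exp(t) - 2*t*exp(t) + exp(t)]

Strategy: write M = P · J · P⁻¹ where J is a Jordan canonical form, so e^{tM} = P · e^{tJ} · P⁻¹, and e^{tJ} can be computed block-by-block.

M has Jordan form
J =
  [1, 1, 0]
  [0, 1, 1]
  [0, 0, 1]
(up to reordering of blocks).

Per-block formulas:
  For a 3×3 Jordan block J_3(1): exp(t · J_3(1)) = e^(1t)·(I + t·N + (t^2/2)·N^2), where N is the 3×3 nilpotent shift.

After assembling e^{tJ} and conjugating by P, we get:

e^{tM} =
  [4*t*exp(t) + exp(t), -2*t*exp(t), t*exp(t)]
  [-2*t^2*exp(t) + 3*t*exp(t), t^2*exp(t) - 2*t*exp(t) + exp(t), -t^2*exp(t)/2 + t*exp(t)]
  [-4*t^2*exp(t) - 10*t*exp(t), 2*t^2*exp(t) + 4*t*exp(t), -t^2*exp(t) - 2*t*exp(t) + exp(t)]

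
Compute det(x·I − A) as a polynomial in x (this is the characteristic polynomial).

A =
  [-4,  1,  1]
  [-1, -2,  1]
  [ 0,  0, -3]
x^3 + 9*x^2 + 27*x + 27

Expanding det(x·I − A) (e.g. by cofactor expansion or by noting that A is similar to its Jordan form J, which has the same characteristic polynomial as A) gives
  χ_A(x) = x^3 + 9*x^2 + 27*x + 27
which factors as (x + 3)^3. The eigenvalues (with algebraic multiplicities) are λ = -3 with multiplicity 3.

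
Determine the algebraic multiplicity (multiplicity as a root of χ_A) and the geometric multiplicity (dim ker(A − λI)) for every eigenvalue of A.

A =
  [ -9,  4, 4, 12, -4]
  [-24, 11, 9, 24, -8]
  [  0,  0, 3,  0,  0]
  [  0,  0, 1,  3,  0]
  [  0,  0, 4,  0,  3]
λ = -1: alg = 1, geom = 1; λ = 3: alg = 4, geom = 3

Step 1 — factor the characteristic polynomial to read off the algebraic multiplicities:
  χ_A(x) = (x - 3)^4*(x + 1)

Step 2 — compute geometric multiplicities via the rank-nullity identity g(λ) = n − rank(A − λI):
  rank(A − (-1)·I) = 4, so dim ker(A − (-1)·I) = n − 4 = 1
  rank(A − (3)·I) = 2, so dim ker(A − (3)·I) = n − 2 = 3

Summary:
  λ = -1: algebraic multiplicity = 1, geometric multiplicity = 1
  λ = 3: algebraic multiplicity = 4, geometric multiplicity = 3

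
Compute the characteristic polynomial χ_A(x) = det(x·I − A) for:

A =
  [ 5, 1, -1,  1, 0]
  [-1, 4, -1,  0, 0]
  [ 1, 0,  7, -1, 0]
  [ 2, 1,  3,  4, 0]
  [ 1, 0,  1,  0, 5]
x^5 - 25*x^4 + 250*x^3 - 1250*x^2 + 3125*x - 3125

Expanding det(x·I − A) (e.g. by cofactor expansion or by noting that A is similar to its Jordan form J, which has the same characteristic polynomial as A) gives
  χ_A(x) = x^5 - 25*x^4 + 250*x^3 - 1250*x^2 + 3125*x - 3125
which factors as (x - 5)^5. The eigenvalues (with algebraic multiplicities) are λ = 5 with multiplicity 5.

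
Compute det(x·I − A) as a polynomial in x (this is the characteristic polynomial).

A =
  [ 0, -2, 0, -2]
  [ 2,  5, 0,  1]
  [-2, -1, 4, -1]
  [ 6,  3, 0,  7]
x^4 - 16*x^3 + 96*x^2 - 256*x + 256

Expanding det(x·I − A) (e.g. by cofactor expansion or by noting that A is similar to its Jordan form J, which has the same characteristic polynomial as A) gives
  χ_A(x) = x^4 - 16*x^3 + 96*x^2 - 256*x + 256
which factors as (x - 4)^4. The eigenvalues (with algebraic multiplicities) are λ = 4 with multiplicity 4.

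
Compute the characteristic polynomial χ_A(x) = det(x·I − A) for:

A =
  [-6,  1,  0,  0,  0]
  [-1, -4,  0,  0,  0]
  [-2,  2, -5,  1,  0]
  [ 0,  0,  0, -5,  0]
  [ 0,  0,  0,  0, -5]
x^5 + 25*x^4 + 250*x^3 + 1250*x^2 + 3125*x + 3125

Expanding det(x·I − A) (e.g. by cofactor expansion or by noting that A is similar to its Jordan form J, which has the same characteristic polynomial as A) gives
  χ_A(x) = x^5 + 25*x^4 + 250*x^3 + 1250*x^2 + 3125*x + 3125
which factors as (x + 5)^5. The eigenvalues (with algebraic multiplicities) are λ = -5 with multiplicity 5.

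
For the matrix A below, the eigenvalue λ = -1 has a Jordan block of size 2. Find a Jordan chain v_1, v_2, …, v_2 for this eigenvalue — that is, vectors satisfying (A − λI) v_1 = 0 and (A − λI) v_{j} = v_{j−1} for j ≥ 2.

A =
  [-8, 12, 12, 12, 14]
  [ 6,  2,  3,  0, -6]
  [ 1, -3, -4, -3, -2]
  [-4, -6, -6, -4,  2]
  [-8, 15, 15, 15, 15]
A Jordan chain for λ = -1 of length 2:
v_1 = (-2, 3, -1, -2, -1)ᵀ
v_2 = (2, -3, 0, 4, 0)ᵀ

Let N = A − (-1)·I. We want v_2 with N^2 v_2 = 0 but N^1 v_2 ≠ 0; then v_{j-1} := N · v_j for j = 2, …, 2.

Pick v_2 = (2, -3, 0, 4, 0)ᵀ.
Then v_1 = N · v_2 = (-2, 3, -1, -2, -1)ᵀ.

Sanity check: (A − (-1)·I) v_1 = (0, 0, 0, 0, 0)ᵀ = 0. ✓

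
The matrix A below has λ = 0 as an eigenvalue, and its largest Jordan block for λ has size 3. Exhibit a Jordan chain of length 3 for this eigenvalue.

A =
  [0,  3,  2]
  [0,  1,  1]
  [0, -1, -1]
A Jordan chain for λ = 0 of length 3:
v_1 = (1, 0, 0)ᵀ
v_2 = (3, 1, -1)ᵀ
v_3 = (0, 1, 0)ᵀ

Let N = A − (0)·I. We want v_3 with N^3 v_3 = 0 but N^2 v_3 ≠ 0; then v_{j-1} := N · v_j for j = 3, …, 2.

Pick v_3 = (0, 1, 0)ᵀ.
Then v_2 = N · v_3 = (3, 1, -1)ᵀ.
Then v_1 = N · v_2 = (1, 0, 0)ᵀ.

Sanity check: (A − (0)·I) v_1 = (0, 0, 0)ᵀ = 0. ✓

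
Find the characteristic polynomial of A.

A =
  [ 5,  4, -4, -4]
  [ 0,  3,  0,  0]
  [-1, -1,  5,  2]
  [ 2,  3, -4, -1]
x^4 - 12*x^3 + 54*x^2 - 108*x + 81

Expanding det(x·I − A) (e.g. by cofactor expansion or by noting that A is similar to its Jordan form J, which has the same characteristic polynomial as A) gives
  χ_A(x) = x^4 - 12*x^3 + 54*x^2 - 108*x + 81
which factors as (x - 3)^4. The eigenvalues (with algebraic multiplicities) are λ = 3 with multiplicity 4.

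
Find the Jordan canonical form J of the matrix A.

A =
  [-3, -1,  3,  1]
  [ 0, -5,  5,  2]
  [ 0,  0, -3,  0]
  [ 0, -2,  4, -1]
J_3(-3) ⊕ J_1(-3)

The characteristic polynomial is
  det(x·I − A) = x^4 + 12*x^3 + 54*x^2 + 108*x + 81 = (x + 3)^4

Eigenvalues and multiplicities (the geometric multiplicity of λ is n − rank(A − λI), which equals the number of Jordan blocks for λ):
  λ = -3: algebraic multiplicity = 4, geometric multiplicity = 2

Determining the block sizes for each eigenvalue:
  λ = -3: with am = 4 and gm = 2, the partition is not yet determined (e.g. several partitions of 4 into 2 parts exist). Let N = A − (-3)·I. Computing rank(N^1) = 2, rank(N^2) = 1, rank(N^3) = 0; the number of blocks of size ≥ j is rank(N^{j−1}) − rank(N^j), giving [2, 1, 1]. So we have 1 block(s) of size 3, 1 block(s) of size 1 → block sizes [3, 1]

Assembling the blocks gives a Jordan form
J =
  [-3,  1,  0,  0]
  [ 0, -3,  1,  0]
  [ 0,  0, -3,  0]
  [ 0,  0,  0, -3]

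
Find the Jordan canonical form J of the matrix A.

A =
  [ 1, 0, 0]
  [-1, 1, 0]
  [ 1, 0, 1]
J_2(1) ⊕ J_1(1)

The characteristic polynomial is
  det(x·I − A) = x^3 - 3*x^2 + 3*x - 1 = (x - 1)^3

Eigenvalues and multiplicities (the geometric multiplicity of λ is n − rank(A − λI), which equals the number of Jordan blocks for λ):
  λ = 1: algebraic multiplicity = 3, geometric multiplicity = 2

Determining the block sizes for each eigenvalue:
  λ = 1: 2 blocks summing to 3 forces exactly one block of size 2 and the rest size 1 → block sizes [2, 1]

Assembling the blocks gives a Jordan form
J =
  [1, 1, 0]
  [0, 1, 0]
  [0, 0, 1]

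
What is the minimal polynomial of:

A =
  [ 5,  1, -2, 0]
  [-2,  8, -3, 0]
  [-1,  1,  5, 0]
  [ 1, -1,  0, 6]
x^3 - 18*x^2 + 108*x - 216

The characteristic polynomial is χ_A(x) = (x - 6)^4, so the eigenvalues are known. The minimal polynomial is
  m_A(x) = Π_λ (x − λ)^{k_λ}
where k_λ is the size of the *largest* Jordan block for λ (equivalently, the smallest k with (A − λI)^k v = 0 for every generalised eigenvector v of λ).

  λ = 6: largest Jordan block has size 3, contributing (x − 6)^3

So m_A(x) = (x - 6)^3 = x^3 - 18*x^2 + 108*x - 216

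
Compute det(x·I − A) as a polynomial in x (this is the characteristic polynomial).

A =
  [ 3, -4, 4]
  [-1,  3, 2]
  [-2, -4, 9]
x^3 - 15*x^2 + 75*x - 125

Expanding det(x·I − A) (e.g. by cofactor expansion or by noting that A is similar to its Jordan form J, which has the same characteristic polynomial as A) gives
  χ_A(x) = x^3 - 15*x^2 + 75*x - 125
which factors as (x - 5)^3. The eigenvalues (with algebraic multiplicities) are λ = 5 with multiplicity 3.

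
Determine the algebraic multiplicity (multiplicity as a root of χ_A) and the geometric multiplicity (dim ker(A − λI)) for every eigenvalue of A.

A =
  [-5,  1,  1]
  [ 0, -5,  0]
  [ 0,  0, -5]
λ = -5: alg = 3, geom = 2

Step 1 — factor the characteristic polynomial to read off the algebraic multiplicities:
  χ_A(x) = (x + 5)^3

Step 2 — compute geometric multiplicities via the rank-nullity identity g(λ) = n − rank(A − λI):
  rank(A − (-5)·I) = 1, so dim ker(A − (-5)·I) = n − 1 = 2

Summary:
  λ = -5: algebraic multiplicity = 3, geometric multiplicity = 2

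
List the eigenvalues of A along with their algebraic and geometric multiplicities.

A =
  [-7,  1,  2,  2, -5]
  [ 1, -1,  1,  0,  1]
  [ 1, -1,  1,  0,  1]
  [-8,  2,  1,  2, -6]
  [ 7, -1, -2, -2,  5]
λ = 0: alg = 5, geom = 3

Step 1 — factor the characteristic polynomial to read off the algebraic multiplicities:
  χ_A(x) = x^5

Step 2 — compute geometric multiplicities via the rank-nullity identity g(λ) = n − rank(A − λI):
  rank(A − (0)·I) = 2, so dim ker(A − (0)·I) = n − 2 = 3

Summary:
  λ = 0: algebraic multiplicity = 5, geometric multiplicity = 3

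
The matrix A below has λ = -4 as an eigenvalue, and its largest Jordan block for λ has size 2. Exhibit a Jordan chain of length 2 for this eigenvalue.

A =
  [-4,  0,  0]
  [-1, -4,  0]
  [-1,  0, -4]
A Jordan chain for λ = -4 of length 2:
v_1 = (0, -1, -1)ᵀ
v_2 = (1, 0, 0)ᵀ

Let N = A − (-4)·I. We want v_2 with N^2 v_2 = 0 but N^1 v_2 ≠ 0; then v_{j-1} := N · v_j for j = 2, …, 2.

Pick v_2 = (1, 0, 0)ᵀ.
Then v_1 = N · v_2 = (0, -1, -1)ᵀ.

Sanity check: (A − (-4)·I) v_1 = (0, 0, 0)ᵀ = 0. ✓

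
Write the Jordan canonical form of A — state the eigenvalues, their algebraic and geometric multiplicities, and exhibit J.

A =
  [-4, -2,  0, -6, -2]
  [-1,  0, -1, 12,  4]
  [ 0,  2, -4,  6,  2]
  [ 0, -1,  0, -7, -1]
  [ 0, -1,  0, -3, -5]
J_3(-4) ⊕ J_1(-4) ⊕ J_1(-4)

The characteristic polynomial is
  det(x·I − A) = x^5 + 20*x^4 + 160*x^3 + 640*x^2 + 1280*x + 1024 = (x + 4)^5

Eigenvalues and multiplicities (the geometric multiplicity of λ is n − rank(A − λI), which equals the number of Jordan blocks for λ):
  λ = -4: algebraic multiplicity = 5, geometric multiplicity = 3

Determining the block sizes for each eigenvalue:
  λ = -4: with am = 5 and gm = 3, the partition is not yet determined (e.g. several partitions of 5 into 3 parts exist). Let N = A − (-4)·I. Computing rank(N^1) = 2, rank(N^2) = 1, rank(N^3) = 0; the number of blocks of size ≥ j is rank(N^{j−1}) − rank(N^j), giving [3, 1, 1]. So we have 1 block(s) of size 3, 2 block(s) of size 1 → block sizes [3, 1, 1]

Assembling the blocks gives a Jordan form
J =
  [-4,  1,  0,  0,  0]
  [ 0, -4,  1,  0,  0]
  [ 0,  0, -4,  0,  0]
  [ 0,  0,  0, -4,  0]
  [ 0,  0,  0,  0, -4]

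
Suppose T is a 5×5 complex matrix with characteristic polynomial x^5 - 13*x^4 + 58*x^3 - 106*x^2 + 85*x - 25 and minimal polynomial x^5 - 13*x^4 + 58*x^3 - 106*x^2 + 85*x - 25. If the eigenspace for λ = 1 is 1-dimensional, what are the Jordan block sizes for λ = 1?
Block sizes for λ = 1: [3]

Step 1 — from the characteristic polynomial, algebraic multiplicity of λ = 1 is 3. From dim ker(T − (1)·I) = 1, there are exactly 1 Jordan blocks for λ = 1.
Step 2 — from the minimal polynomial, the factor (x − 1)^3 tells us the largest block for λ = 1 has size 3.
Step 3 — with total size 3, 1 blocks, and largest block 3, the block sizes (in nonincreasing order) are [3].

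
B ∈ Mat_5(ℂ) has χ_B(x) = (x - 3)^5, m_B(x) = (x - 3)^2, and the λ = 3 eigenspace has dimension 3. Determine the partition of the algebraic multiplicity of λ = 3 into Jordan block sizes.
Block sizes for λ = 3: [2, 2, 1]

Step 1 — from the characteristic polynomial, algebraic multiplicity of λ = 3 is 5. From dim ker(B − (3)·I) = 3, there are exactly 3 Jordan blocks for λ = 3.
Step 2 — from the minimal polynomial, the factor (x − 3)^2 tells us the largest block for λ = 3 has size 2.
Step 3 — with total size 5, 3 blocks, and largest block 2, the block sizes (in nonincreasing order) are [2, 2, 1].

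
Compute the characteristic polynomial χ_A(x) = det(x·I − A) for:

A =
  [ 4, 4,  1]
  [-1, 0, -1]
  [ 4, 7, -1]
x^3 - 3*x^2 + 3*x - 1

Expanding det(x·I − A) (e.g. by cofactor expansion or by noting that A is similar to its Jordan form J, which has the same characteristic polynomial as A) gives
  χ_A(x) = x^3 - 3*x^2 + 3*x - 1
which factors as (x - 1)^3. The eigenvalues (with algebraic multiplicities) are λ = 1 with multiplicity 3.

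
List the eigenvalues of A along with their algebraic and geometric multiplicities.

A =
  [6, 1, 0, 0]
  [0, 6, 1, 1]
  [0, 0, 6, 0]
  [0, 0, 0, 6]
λ = 6: alg = 4, geom = 2

Step 1 — factor the characteristic polynomial to read off the algebraic multiplicities:
  χ_A(x) = (x - 6)^4

Step 2 — compute geometric multiplicities via the rank-nullity identity g(λ) = n − rank(A − λI):
  rank(A − (6)·I) = 2, so dim ker(A − (6)·I) = n − 2 = 2

Summary:
  λ = 6: algebraic multiplicity = 4, geometric multiplicity = 2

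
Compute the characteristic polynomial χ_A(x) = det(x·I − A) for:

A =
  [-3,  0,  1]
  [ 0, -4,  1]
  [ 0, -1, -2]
x^3 + 9*x^2 + 27*x + 27

Expanding det(x·I − A) (e.g. by cofactor expansion or by noting that A is similar to its Jordan form J, which has the same characteristic polynomial as A) gives
  χ_A(x) = x^3 + 9*x^2 + 27*x + 27
which factors as (x + 3)^3. The eigenvalues (with algebraic multiplicities) are λ = -3 with multiplicity 3.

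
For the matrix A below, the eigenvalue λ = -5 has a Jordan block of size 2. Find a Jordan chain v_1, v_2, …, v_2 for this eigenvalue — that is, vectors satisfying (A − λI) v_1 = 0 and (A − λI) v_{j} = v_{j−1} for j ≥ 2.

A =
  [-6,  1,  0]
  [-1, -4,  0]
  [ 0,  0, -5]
A Jordan chain for λ = -5 of length 2:
v_1 = (-1, -1, 0)ᵀ
v_2 = (1, 0, 0)ᵀ

Let N = A − (-5)·I. We want v_2 with N^2 v_2 = 0 but N^1 v_2 ≠ 0; then v_{j-1} := N · v_j for j = 2, …, 2.

Pick v_2 = (1, 0, 0)ᵀ.
Then v_1 = N · v_2 = (-1, -1, 0)ᵀ.

Sanity check: (A − (-5)·I) v_1 = (0, 0, 0)ᵀ = 0. ✓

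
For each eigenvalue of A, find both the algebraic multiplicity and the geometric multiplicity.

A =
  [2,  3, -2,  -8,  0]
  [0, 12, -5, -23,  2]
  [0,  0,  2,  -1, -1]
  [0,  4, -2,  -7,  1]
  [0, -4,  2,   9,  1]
λ = 2: alg = 5, geom = 2

Step 1 — factor the characteristic polynomial to read off the algebraic multiplicities:
  χ_A(x) = (x - 2)^5

Step 2 — compute geometric multiplicities via the rank-nullity identity g(λ) = n − rank(A − λI):
  rank(A − (2)·I) = 3, so dim ker(A − (2)·I) = n − 3 = 2

Summary:
  λ = 2: algebraic multiplicity = 5, geometric multiplicity = 2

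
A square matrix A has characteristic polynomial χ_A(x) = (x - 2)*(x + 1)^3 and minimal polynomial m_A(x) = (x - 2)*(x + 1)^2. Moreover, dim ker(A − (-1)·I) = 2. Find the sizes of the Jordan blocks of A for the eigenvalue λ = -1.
Block sizes for λ = -1: [2, 1]

Step 1 — from the characteristic polynomial, algebraic multiplicity of λ = -1 is 3. From dim ker(A − (-1)·I) = 2, there are exactly 2 Jordan blocks for λ = -1.
Step 2 — from the minimal polynomial, the factor (x + 1)^2 tells us the largest block for λ = -1 has size 2.
Step 3 — with total size 3, 2 blocks, and largest block 2, the block sizes (in nonincreasing order) are [2, 1].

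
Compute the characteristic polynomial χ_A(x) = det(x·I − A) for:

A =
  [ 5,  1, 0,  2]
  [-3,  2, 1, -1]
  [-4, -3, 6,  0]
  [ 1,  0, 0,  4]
x^4 - 17*x^3 + 108*x^2 - 304*x + 320

Expanding det(x·I − A) (e.g. by cofactor expansion or by noting that A is similar to its Jordan form J, which has the same characteristic polynomial as A) gives
  χ_A(x) = x^4 - 17*x^3 + 108*x^2 - 304*x + 320
which factors as (x - 5)*(x - 4)^3. The eigenvalues (with algebraic multiplicities) are λ = 4 with multiplicity 3, λ = 5 with multiplicity 1.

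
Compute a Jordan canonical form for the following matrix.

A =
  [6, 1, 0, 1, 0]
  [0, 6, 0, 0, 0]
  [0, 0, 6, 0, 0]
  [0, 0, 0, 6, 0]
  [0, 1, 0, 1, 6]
J_2(6) ⊕ J_1(6) ⊕ J_1(6) ⊕ J_1(6)

The characteristic polynomial is
  det(x·I − A) = x^5 - 30*x^4 + 360*x^3 - 2160*x^2 + 6480*x - 7776 = (x - 6)^5

Eigenvalues and multiplicities (the geometric multiplicity of λ is n − rank(A − λI), which equals the number of Jordan blocks for λ):
  λ = 6: algebraic multiplicity = 5, geometric multiplicity = 4

Determining the block sizes for each eigenvalue:
  λ = 6: 4 blocks summing to 5 forces exactly one block of size 2 and the rest size 1 → block sizes [2, 1, 1, 1]

Assembling the blocks gives a Jordan form
J =
  [6, 1, 0, 0, 0]
  [0, 6, 0, 0, 0]
  [0, 0, 6, 0, 0]
  [0, 0, 0, 6, 0]
  [0, 0, 0, 0, 6]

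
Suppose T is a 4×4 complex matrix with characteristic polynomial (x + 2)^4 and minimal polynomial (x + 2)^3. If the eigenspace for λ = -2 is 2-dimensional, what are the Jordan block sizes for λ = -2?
Block sizes for λ = -2: [3, 1]

Step 1 — from the characteristic polynomial, algebraic multiplicity of λ = -2 is 4. From dim ker(T − (-2)·I) = 2, there are exactly 2 Jordan blocks for λ = -2.
Step 2 — from the minimal polynomial, the factor (x + 2)^3 tells us the largest block for λ = -2 has size 3.
Step 3 — with total size 4, 2 blocks, and largest block 3, the block sizes (in nonincreasing order) are [3, 1].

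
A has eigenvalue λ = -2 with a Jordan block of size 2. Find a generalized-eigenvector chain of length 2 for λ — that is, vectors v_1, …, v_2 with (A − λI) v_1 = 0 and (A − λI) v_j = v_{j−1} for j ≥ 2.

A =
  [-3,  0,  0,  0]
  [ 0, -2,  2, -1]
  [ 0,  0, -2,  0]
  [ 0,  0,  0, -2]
A Jordan chain for λ = -2 of length 2:
v_1 = (0, 2, 0, 0)ᵀ
v_2 = (0, 0, 1, 0)ᵀ

Let N = A − (-2)·I. We want v_2 with N^2 v_2 = 0 but N^1 v_2 ≠ 0; then v_{j-1} := N · v_j for j = 2, …, 2.

Pick v_2 = (0, 0, 1, 0)ᵀ.
Then v_1 = N · v_2 = (0, 2, 0, 0)ᵀ.

Sanity check: (A − (-2)·I) v_1 = (0, 0, 0, 0)ᵀ = 0. ✓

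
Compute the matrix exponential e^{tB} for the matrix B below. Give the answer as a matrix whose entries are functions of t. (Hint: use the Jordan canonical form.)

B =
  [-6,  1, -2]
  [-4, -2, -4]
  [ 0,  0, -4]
e^{tB} =
  [-2*t*exp(-4*t) + exp(-4*t), t*exp(-4*t), -2*t*exp(-4*t)]
  [-4*t*exp(-4*t), 2*t*exp(-4*t) + exp(-4*t), -4*t*exp(-4*t)]
  [0, 0, exp(-4*t)]

Strategy: write B = P · J · P⁻¹ where J is a Jordan canonical form, so e^{tB} = P · e^{tJ} · P⁻¹, and e^{tJ} can be computed block-by-block.

B has Jordan form
J =
  [-4,  1,  0]
  [ 0, -4,  0]
  [ 0,  0, -4]
(up to reordering of blocks).

Per-block formulas:
  For a 1×1 block at λ = -4: exp(t · [-4]) = [e^(-4t)].
  For a 2×2 Jordan block J_2(-4): exp(t · J_2(-4)) = e^(-4t)·(I + t·N), where N is the 2×2 nilpotent shift.

After assembling e^{tJ} and conjugating by P, we get:

e^{tB} =
  [-2*t*exp(-4*t) + exp(-4*t), t*exp(-4*t), -2*t*exp(-4*t)]
  [-4*t*exp(-4*t), 2*t*exp(-4*t) + exp(-4*t), -4*t*exp(-4*t)]
  [0, 0, exp(-4*t)]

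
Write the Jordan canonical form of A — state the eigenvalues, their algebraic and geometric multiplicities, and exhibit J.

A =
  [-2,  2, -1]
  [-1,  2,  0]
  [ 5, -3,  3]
J_3(1)

The characteristic polynomial is
  det(x·I − A) = x^3 - 3*x^2 + 3*x - 1 = (x - 1)^3

Eigenvalues and multiplicities (the geometric multiplicity of λ is n − rank(A − λI), which equals the number of Jordan blocks for λ):
  λ = 1: algebraic multiplicity = 3, geometric multiplicity = 1

Determining the block sizes for each eigenvalue:
  λ = 1: one block (gm = 1), so the single block has size am = 3 → block sizes [3]

Assembling the blocks gives a Jordan form
J =
  [1, 1, 0]
  [0, 1, 1]
  [0, 0, 1]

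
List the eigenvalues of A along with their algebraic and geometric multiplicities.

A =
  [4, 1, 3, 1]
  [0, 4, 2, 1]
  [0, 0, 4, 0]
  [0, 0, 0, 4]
λ = 4: alg = 4, geom = 2

Step 1 — factor the characteristic polynomial to read off the algebraic multiplicities:
  χ_A(x) = (x - 4)^4

Step 2 — compute geometric multiplicities via the rank-nullity identity g(λ) = n − rank(A − λI):
  rank(A − (4)·I) = 2, so dim ker(A − (4)·I) = n − 2 = 2

Summary:
  λ = 4: algebraic multiplicity = 4, geometric multiplicity = 2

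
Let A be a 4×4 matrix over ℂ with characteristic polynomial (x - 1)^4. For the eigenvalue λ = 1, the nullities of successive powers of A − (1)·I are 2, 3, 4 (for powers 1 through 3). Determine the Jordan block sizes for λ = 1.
Block sizes for λ = 1: [3, 1]

From the dimensions of kernels of powers, the number of Jordan blocks of size at least j is d_j − d_{j−1} where d_j = dim ker(N^j) (with d_0 = 0). Computing the differences gives [2, 1, 1].
The number of blocks of size exactly k is (#blocks of size ≥ k) − (#blocks of size ≥ k + 1), so the partition is: 1 block(s) of size 1, 1 block(s) of size 3.
In nonincreasing order the block sizes are [3, 1].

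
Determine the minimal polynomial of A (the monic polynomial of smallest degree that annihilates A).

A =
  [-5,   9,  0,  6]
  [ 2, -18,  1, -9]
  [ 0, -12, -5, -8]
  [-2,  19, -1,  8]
x^3 + 15*x^2 + 75*x + 125

The characteristic polynomial is χ_A(x) = (x + 5)^4, so the eigenvalues are known. The minimal polynomial is
  m_A(x) = Π_λ (x − λ)^{k_λ}
where k_λ is the size of the *largest* Jordan block for λ (equivalently, the smallest k with (A − λI)^k v = 0 for every generalised eigenvector v of λ).

  λ = -5: largest Jordan block has size 3, contributing (x + 5)^3

So m_A(x) = (x + 5)^3 = x^3 + 15*x^2 + 75*x + 125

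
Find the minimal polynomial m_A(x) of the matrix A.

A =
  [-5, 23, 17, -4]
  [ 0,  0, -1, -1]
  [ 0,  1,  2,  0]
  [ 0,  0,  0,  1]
x^4 + 2*x^3 - 12*x^2 + 14*x - 5

The characteristic polynomial is χ_A(x) = (x - 1)^3*(x + 5), so the eigenvalues are known. The minimal polynomial is
  m_A(x) = Π_λ (x − λ)^{k_λ}
where k_λ is the size of the *largest* Jordan block for λ (equivalently, the smallest k with (A − λI)^k v = 0 for every generalised eigenvector v of λ).

  λ = -5: largest Jordan block has size 1, contributing (x + 5)
  λ = 1: largest Jordan block has size 3, contributing (x − 1)^3

So m_A(x) = (x - 1)^3*(x + 5) = x^4 + 2*x^3 - 12*x^2 + 14*x - 5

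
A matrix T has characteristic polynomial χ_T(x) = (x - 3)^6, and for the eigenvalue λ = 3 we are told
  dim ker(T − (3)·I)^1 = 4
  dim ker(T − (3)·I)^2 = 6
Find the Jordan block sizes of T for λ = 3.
Block sizes for λ = 3: [2, 2, 1, 1]

From the dimensions of kernels of powers, the number of Jordan blocks of size at least j is d_j − d_{j−1} where d_j = dim ker(N^j) (with d_0 = 0). Computing the differences gives [4, 2].
The number of blocks of size exactly k is (#blocks of size ≥ k) − (#blocks of size ≥ k + 1), so the partition is: 2 block(s) of size 1, 2 block(s) of size 2.
In nonincreasing order the block sizes are [2, 2, 1, 1].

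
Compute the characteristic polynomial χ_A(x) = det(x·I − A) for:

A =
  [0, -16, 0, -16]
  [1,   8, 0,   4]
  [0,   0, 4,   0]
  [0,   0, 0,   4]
x^4 - 16*x^3 + 96*x^2 - 256*x + 256

Expanding det(x·I − A) (e.g. by cofactor expansion or by noting that A is similar to its Jordan form J, which has the same characteristic polynomial as A) gives
  χ_A(x) = x^4 - 16*x^3 + 96*x^2 - 256*x + 256
which factors as (x - 4)^4. The eigenvalues (with algebraic multiplicities) are λ = 4 with multiplicity 4.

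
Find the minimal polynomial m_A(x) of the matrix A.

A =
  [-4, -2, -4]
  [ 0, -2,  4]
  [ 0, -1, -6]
x^2 + 8*x + 16

The characteristic polynomial is χ_A(x) = (x + 4)^3, so the eigenvalues are known. The minimal polynomial is
  m_A(x) = Π_λ (x − λ)^{k_λ}
where k_λ is the size of the *largest* Jordan block for λ (equivalently, the smallest k with (A − λI)^k v = 0 for every generalised eigenvector v of λ).

  λ = -4: largest Jordan block has size 2, contributing (x + 4)^2

So m_A(x) = (x + 4)^2 = x^2 + 8*x + 16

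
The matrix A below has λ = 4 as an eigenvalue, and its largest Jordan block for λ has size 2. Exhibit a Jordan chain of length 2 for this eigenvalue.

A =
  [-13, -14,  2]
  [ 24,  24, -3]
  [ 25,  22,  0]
A Jordan chain for λ = 4 of length 2:
v_1 = (8, -12, -16)ᵀ
v_2 = (2, -3, 0)ᵀ

Let N = A − (4)·I. We want v_2 with N^2 v_2 = 0 but N^1 v_2 ≠ 0; then v_{j-1} := N · v_j for j = 2, …, 2.

Pick v_2 = (2, -3, 0)ᵀ.
Then v_1 = N · v_2 = (8, -12, -16)ᵀ.

Sanity check: (A − (4)·I) v_1 = (0, 0, 0)ᵀ = 0. ✓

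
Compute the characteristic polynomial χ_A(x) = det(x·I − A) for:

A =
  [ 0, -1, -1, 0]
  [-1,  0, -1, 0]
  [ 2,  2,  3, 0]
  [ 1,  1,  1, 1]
x^4 - 4*x^3 + 6*x^2 - 4*x + 1

Expanding det(x·I − A) (e.g. by cofactor expansion or by noting that A is similar to its Jordan form J, which has the same characteristic polynomial as A) gives
  χ_A(x) = x^4 - 4*x^3 + 6*x^2 - 4*x + 1
which factors as (x - 1)^4. The eigenvalues (with algebraic multiplicities) are λ = 1 with multiplicity 4.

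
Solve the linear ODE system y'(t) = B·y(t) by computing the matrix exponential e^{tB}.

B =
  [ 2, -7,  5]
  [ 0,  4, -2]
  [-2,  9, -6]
e^{tB} =
  [-3*t^2 + 2*t + 1, 3*t^2/2 - 7*t, -3*t^2 + 5*t]
  [2*t^2, -t^2 + 4*t + 1, 2*t^2 - 2*t]
  [4*t^2 - 2*t, -2*t^2 + 9*t, 4*t^2 - 6*t + 1]

Strategy: write B = P · J · P⁻¹ where J is a Jordan canonical form, so e^{tB} = P · e^{tJ} · P⁻¹, and e^{tJ} can be computed block-by-block.

B has Jordan form
J =
  [0, 1, 0]
  [0, 0, 1]
  [0, 0, 0]
(up to reordering of blocks).

Per-block formulas:
  For a 3×3 Jordan block J_3(0): exp(t · J_3(0)) = e^(0t)·(I + t·N + (t^2/2)·N^2), where N is the 3×3 nilpotent shift.

After assembling e^{tJ} and conjugating by P, we get:

e^{tB} =
  [-3*t^2 + 2*t + 1, 3*t^2/2 - 7*t, -3*t^2 + 5*t]
  [2*t^2, -t^2 + 4*t + 1, 2*t^2 - 2*t]
  [4*t^2 - 2*t, -2*t^2 + 9*t, 4*t^2 - 6*t + 1]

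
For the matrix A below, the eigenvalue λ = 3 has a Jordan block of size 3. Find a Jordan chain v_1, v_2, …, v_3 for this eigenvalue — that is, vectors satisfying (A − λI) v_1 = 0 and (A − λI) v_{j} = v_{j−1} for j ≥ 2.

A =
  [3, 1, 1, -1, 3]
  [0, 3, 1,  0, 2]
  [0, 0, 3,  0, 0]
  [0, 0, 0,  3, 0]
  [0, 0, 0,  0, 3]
A Jordan chain for λ = 3 of length 3:
v_1 = (1, 0, 0, 0, 0)ᵀ
v_2 = (1, 1, 0, 0, 0)ᵀ
v_3 = (0, 0, 1, 0, 0)ᵀ

Let N = A − (3)·I. We want v_3 with N^3 v_3 = 0 but N^2 v_3 ≠ 0; then v_{j-1} := N · v_j for j = 3, …, 2.

Pick v_3 = (0, 0, 1, 0, 0)ᵀ.
Then v_2 = N · v_3 = (1, 1, 0, 0, 0)ᵀ.
Then v_1 = N · v_2 = (1, 0, 0, 0, 0)ᵀ.

Sanity check: (A − (3)·I) v_1 = (0, 0, 0, 0, 0)ᵀ = 0. ✓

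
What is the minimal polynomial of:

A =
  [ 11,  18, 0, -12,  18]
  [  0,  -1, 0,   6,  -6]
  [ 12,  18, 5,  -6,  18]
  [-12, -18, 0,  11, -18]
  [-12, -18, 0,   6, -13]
x^2 - 4*x - 5

The characteristic polynomial is χ_A(x) = (x - 5)^3*(x + 1)^2, so the eigenvalues are known. The minimal polynomial is
  m_A(x) = Π_λ (x − λ)^{k_λ}
where k_λ is the size of the *largest* Jordan block for λ (equivalently, the smallest k with (A − λI)^k v = 0 for every generalised eigenvector v of λ).

  λ = -1: largest Jordan block has size 1, contributing (x + 1)
  λ = 5: largest Jordan block has size 1, contributing (x − 5)

So m_A(x) = (x - 5)*(x + 1) = x^2 - 4*x - 5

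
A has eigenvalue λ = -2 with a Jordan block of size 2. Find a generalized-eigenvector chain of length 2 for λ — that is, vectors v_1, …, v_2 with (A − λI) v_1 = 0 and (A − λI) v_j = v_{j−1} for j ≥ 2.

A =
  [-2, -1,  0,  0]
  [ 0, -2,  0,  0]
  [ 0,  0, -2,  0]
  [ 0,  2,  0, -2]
A Jordan chain for λ = -2 of length 2:
v_1 = (-1, 0, 0, 2)ᵀ
v_2 = (0, 1, 0, 0)ᵀ

Let N = A − (-2)·I. We want v_2 with N^2 v_2 = 0 but N^1 v_2 ≠ 0; then v_{j-1} := N · v_j for j = 2, …, 2.

Pick v_2 = (0, 1, 0, 0)ᵀ.
Then v_1 = N · v_2 = (-1, 0, 0, 2)ᵀ.

Sanity check: (A − (-2)·I) v_1 = (0, 0, 0, 0)ᵀ = 0. ✓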